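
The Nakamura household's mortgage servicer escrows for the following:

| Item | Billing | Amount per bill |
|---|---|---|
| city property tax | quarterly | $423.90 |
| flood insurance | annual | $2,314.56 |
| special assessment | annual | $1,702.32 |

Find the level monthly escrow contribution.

City property tax = $423.90 × 4 = $1,695.60 per year
Flood insurance = $2,314.56 per year
Special assessment = $1,702.32 per year
Combined annual = $5,712.48
Per month = $5,712.48 / 12 = $476.04

$476.04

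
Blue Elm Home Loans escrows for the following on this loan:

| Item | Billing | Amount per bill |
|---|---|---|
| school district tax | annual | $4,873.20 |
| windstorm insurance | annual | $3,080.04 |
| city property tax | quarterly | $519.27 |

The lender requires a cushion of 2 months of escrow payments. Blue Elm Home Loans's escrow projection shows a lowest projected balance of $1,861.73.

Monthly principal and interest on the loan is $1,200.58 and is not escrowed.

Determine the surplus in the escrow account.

School district tax = $4,873.20 per year
Windstorm insurance = $3,080.04 per year
City property tax = $519.27 × 4 = $2,077.08 per year
Total per year = $10,030.32
Base monthly escrow = $10,030.32 ÷ 12 = $835.86
Required reserve = 2 × $835.86 = $1,671.72
Surplus = $1,861.73 − $1,671.72 = $190.01

$190.01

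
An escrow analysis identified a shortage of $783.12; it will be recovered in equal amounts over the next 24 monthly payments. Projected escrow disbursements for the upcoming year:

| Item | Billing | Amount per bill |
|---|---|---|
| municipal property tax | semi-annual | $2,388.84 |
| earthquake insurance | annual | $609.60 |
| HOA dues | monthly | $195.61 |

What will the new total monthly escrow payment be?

Municipal property tax = $2,388.84 × 2 = $4,777.68 annually
Earthquake insurance = $609.60 annually
HOA dues = $195.61 × 12 = $2,347.32 annually
Combined annual = $4,777.68 + $609.60 + $2,347.32 = $7,734.60
Monthly escrow = $7,734.60 / 12 = $644.55
Shortage per month = $783.12 ÷ 24 = $32.63
New monthly escrow = $644.55 + $32.63 = $677.18

$677.18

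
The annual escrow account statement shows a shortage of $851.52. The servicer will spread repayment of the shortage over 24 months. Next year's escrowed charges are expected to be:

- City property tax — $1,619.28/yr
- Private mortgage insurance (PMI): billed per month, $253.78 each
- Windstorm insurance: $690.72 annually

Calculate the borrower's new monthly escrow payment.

City property tax = $1,619.28 annually
Private mortgage insurance (PMI) = $253.78 × 12 = $3,045.36 annually
Windstorm insurance = $690.72 annually
Combined annual = $5,355.36
Monthly escrow = $5,355.36 / 12 = $446.28
Monthly shortage recovery: $851.52 / 24 = $35.48
Adjusted monthly = $446.28 + $35.48 = $481.76

$481.76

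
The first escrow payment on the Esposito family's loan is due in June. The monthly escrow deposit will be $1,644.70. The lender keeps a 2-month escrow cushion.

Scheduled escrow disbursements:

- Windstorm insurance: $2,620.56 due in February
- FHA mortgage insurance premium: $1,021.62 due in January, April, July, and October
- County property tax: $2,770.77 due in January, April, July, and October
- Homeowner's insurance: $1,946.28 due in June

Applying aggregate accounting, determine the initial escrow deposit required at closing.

$5,738.67

Cushion = 2 × $1,644.70 = $3,289.40
Trial balance (start $0, +$1,644.70 each month, − disbursements):
  Jun: +$1,644.70 − $1,946.28 → -$301.58
  Jul: +$1,644.70 − $3,792.39 → -$2,449.27
  Aug: +$1,644.70 → -$804.57
  Sep: +$1,644.70 → $840.13
  Oct: +$1,644.70 − $3,792.39 → -$1,307.56
  Nov: +$1,644.70 → $337.14
  Dec: +$1,644.70 → $1,981.84
  Jan: +$1,644.70 − $3,792.39 → -$165.85
  Feb: +$1,644.70 − $2,620.56 → -$1,141.71
  Mar: +$1,644.70 → $502.99
  Apr: +$1,644.70 − $3,792.39 → -$1,644.70
  May: +$1,644.70 → $0.00
Lowest trial balance = -$2,449.27 (Jul)
Initial deposit = cushion − low point = $3,289.40 − (-$2,449.27) = $5,738.67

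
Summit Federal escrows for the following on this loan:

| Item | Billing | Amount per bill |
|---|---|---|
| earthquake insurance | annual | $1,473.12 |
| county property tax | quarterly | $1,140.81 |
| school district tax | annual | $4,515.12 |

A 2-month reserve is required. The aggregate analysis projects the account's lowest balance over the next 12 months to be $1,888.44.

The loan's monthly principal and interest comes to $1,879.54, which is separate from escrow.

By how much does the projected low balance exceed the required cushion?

Earthquake insurance — $1,473.12/yr
County property tax — $1,140.81 × 4 = $4,563.24/yr
School district tax — $4,515.12/yr
Total per year = $1,473.12 + $4,563.24 + $4,515.12 = $10,551.48
Monthly escrow = $10,551.48 / 12 = $879.29
Required cushion = 2 × $879.29 = $1,758.58
Surplus = $1,888.44 − $1,758.58 = $129.86

$129.86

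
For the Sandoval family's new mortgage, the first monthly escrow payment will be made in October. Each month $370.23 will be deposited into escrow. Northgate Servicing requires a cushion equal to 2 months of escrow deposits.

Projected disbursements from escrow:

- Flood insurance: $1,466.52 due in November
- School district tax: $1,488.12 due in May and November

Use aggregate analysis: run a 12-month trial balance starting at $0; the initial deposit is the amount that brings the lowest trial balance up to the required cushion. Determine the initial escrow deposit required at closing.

$2,954.64

Cushion = 2 × $370.23 = $740.46
Trial balance (start $0, +$370.23 each month, − disbursements):
  Oct: +$370.23 → $370.23
  Nov: +$370.23 − $2,954.64 → -$2,214.18
  Dec: +$370.23 → -$1,843.95
  Jan: +$370.23 → -$1,473.72
  Feb: +$370.23 → -$1,103.49
  Mar: +$370.23 → -$733.26
  Apr: +$370.23 → -$363.03
  May: +$370.23 − $1,488.12 → -$1,480.92
  Jun: +$370.23 → -$1,110.69
  Jul: +$370.23 → -$740.46
  Aug: +$370.23 → -$370.23
  Sep: +$370.23 → $0.00
Lowest trial balance = -$2,214.18 (Nov)
Initial deposit = cushion − low point = $740.46 − (-$2,214.18) = $2,954.64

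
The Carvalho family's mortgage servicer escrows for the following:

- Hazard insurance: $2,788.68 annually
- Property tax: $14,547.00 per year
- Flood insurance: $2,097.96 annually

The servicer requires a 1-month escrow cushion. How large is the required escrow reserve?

Hazard insurance = $2,788.68/yr
Property tax = $14,547.00/yr
Flood insurance = $2,097.96/yr
Annual escrow total = $19,433.64
Per month = $19,433.64 ÷ 12 = $1,619.47
Cushion = 1 × $1,619.47 = $1,619.47

$1,619.47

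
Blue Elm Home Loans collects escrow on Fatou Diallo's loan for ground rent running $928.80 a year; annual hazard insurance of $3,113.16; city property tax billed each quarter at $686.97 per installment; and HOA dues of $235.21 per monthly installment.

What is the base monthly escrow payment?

Ground rent: $928.80/yr
Hazard insurance: $3,113.16/yr
City property tax: $686.97 × 4 = $2,747.88/yr
HOA dues: $235.21 × 12 = $2,822.52/yr
Yearly total = $928.80 + $3,113.16 + $2,747.88 + $2,822.52 = $9,612.36
Base monthly escrow = $9,612.36 / 12 = $801.03

$801.03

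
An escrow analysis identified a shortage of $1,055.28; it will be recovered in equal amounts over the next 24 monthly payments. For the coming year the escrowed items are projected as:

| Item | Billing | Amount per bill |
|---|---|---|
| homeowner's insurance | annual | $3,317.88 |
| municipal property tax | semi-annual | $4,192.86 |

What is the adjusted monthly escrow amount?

$1,019.27

Homeowner's insurance = $3,317.88 per year
Municipal property tax = $4,192.86 × 2 = $8,385.72 per year
Yearly total = $11,703.60
Per month = $11,703.60 ÷ 12 = $975.30
Monthly shortage recovery: $1,055.28 / 24 = $43.97
New monthly escrow = $975.30 + $43.97 = $1,019.27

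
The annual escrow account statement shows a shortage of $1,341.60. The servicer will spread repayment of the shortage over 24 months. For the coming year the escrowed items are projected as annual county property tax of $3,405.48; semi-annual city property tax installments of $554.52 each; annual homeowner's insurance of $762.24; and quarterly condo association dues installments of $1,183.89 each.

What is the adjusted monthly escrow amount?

County property tax: $3,405.48/yr
City property tax: $554.52 × 2 = $1,109.04/yr
Homeowner's insurance: $762.24/yr
Condo association dues: $1,183.89 × 4 = $4,735.56/yr
Total annual escrow = $3,405.48 + $1,109.04 + $762.24 + $4,735.56 = $10,012.32
Monthly escrow = $10,012.32 ÷ 12 = $834.36
Monthly shortage recovery: $1,341.60 / 24 = $55.90
New monthly escrow = $834.36 + $55.90 = $890.26

$890.26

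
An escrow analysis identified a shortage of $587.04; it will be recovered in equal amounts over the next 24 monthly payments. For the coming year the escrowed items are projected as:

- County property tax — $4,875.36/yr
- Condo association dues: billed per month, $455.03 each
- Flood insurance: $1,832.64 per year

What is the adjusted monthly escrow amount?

County property tax = $4,875.36 per year
Condo association dues = $455.03 × 12 = $5,460.36 per year
Flood insurance = $1,832.64 per year
Combined annual = $4,875.36 + $5,460.36 + $1,832.64 = $12,168.36
Base monthly escrow = $12,168.36 / 12 = $1,014.03
Monthly shortage recovery: $587.04 ÷ 24 = $24.46
New monthly escrow = $1,014.03 + $24.46 = $1,038.49

$1,038.49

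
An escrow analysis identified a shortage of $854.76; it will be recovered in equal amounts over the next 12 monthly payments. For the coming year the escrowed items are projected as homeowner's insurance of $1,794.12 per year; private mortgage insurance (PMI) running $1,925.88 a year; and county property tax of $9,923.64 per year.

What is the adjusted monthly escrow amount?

Homeowner's insurance = $1,794.12/yr
Private mortgage insurance (PMI) = $1,925.88/yr
County property tax = $9,923.64/yr
Combined annual = $1,794.12 + $1,925.88 + $9,923.64 = $13,643.64
Per month = $13,643.64 ÷ 12 = $1,136.97
Shortage spread = $854.76 ÷ 12 = $71.23/mo
New monthly escrow = $1,136.97 + $71.23 = $1,208.20

$1,208.20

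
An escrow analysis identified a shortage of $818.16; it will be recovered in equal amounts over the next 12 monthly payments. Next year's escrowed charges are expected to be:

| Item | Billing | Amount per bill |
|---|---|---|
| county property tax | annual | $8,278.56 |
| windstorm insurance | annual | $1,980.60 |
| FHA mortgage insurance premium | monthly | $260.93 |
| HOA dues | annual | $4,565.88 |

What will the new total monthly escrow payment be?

$1,564.53

County property tax — $8,278.56/yr
Windstorm insurance — $1,980.60/yr
FHA mortgage insurance premium — $260.93 × 12 = $3,131.16/yr
HOA dues — $4,565.88/yr
Yearly total = $17,956.20
Monthly escrow = $17,956.20 ÷ 12 = $1,496.35
Shortage spread = $818.16 / 12 = $68.18/mo
New monthly escrow = $1,496.35 + $68.18 = $1,564.53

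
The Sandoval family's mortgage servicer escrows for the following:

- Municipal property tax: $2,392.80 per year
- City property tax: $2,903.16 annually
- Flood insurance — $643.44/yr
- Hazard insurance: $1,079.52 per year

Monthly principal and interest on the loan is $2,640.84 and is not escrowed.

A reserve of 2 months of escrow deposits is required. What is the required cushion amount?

Municipal property tax: $2,392.80 annually
City property tax: $2,903.16 annually
Flood insurance: $643.44 annually
Hazard insurance: $1,079.52 annually
Yearly total = $2,392.80 + $2,903.16 + $643.44 + $1,079.52 = $7,018.92
Per month = $7,018.92 / 12 = $584.91
Required cushion = 2 × $584.91 = $1,169.82

$1,169.82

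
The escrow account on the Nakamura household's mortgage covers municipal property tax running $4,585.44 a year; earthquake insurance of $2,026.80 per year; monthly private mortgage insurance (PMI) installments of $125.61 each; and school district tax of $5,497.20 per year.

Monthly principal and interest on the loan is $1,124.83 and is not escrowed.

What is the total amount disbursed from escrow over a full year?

Municipal property tax: $4,585.44 per year
Earthquake insurance: $2,026.80 per year
Private mortgage insurance (PMI): $125.61 × 12 = $1,507.32 per year
School district tax: $5,497.20 per year
Annual escrow total = $4,585.44 + $2,026.80 + $1,507.32 + $5,497.20 = $13,616.76

$13,616.76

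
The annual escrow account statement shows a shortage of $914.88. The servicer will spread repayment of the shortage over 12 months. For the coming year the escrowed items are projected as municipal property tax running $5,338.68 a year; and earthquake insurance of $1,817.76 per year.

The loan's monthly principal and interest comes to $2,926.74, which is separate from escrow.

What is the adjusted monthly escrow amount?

Municipal property tax: $5,338.68 per year
Earthquake insurance: $1,817.76 per year
Yearly total = $7,156.44
Per month = $7,156.44 ÷ 12 = $596.37
Monthly shortage recovery: $914.88 ÷ 12 = $76.24
New monthly escrow = $596.37 + $76.24 = $672.61

$672.61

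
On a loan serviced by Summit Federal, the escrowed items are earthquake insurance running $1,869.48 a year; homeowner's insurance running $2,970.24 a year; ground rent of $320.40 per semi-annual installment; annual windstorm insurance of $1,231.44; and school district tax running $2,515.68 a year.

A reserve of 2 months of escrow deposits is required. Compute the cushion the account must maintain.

$1,537.94

Earthquake insurance — $1,869.48 annually
Homeowner's insurance — $2,970.24 annually
Ground rent — $320.40 × 2 = $640.80 annually
Windstorm insurance — $1,231.44 annually
School district tax — $2,515.68 annually
Yearly total = $1,869.48 + $2,970.24 + $640.80 + $1,231.44 + $2,515.68 = $9,227.64
Monthly escrow = $9,227.64 / 12 = $768.97
Cushion = 2 × $768.97 = $1,537.94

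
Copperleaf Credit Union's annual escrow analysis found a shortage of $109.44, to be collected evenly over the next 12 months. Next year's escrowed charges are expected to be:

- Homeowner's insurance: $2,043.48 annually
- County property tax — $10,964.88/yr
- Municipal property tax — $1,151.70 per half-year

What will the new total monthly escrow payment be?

Homeowner's insurance: $2,043.48 per year
County property tax: $10,964.88 per year
Municipal property tax: $1,151.70 × 2 = $2,303.40 per year
Annual escrow total = $2,043.48 + $10,964.88 + $2,303.40 = $15,311.76
Monthly escrow = $15,311.76 / 12 = $1,275.98
Shortage spread = $109.44 ÷ 12 = $9.12/mo
Adjusted monthly = $1,275.98 + $9.12 = $1,285.10

$1,285.10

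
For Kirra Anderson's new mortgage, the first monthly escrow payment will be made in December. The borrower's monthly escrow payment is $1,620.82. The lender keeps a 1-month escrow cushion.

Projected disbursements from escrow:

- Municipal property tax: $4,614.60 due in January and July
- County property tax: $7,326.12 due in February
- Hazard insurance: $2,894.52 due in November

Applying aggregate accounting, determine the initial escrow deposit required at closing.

Cushion = 1 × $1,620.82 = $1,620.82
Trial balance (start $0, +$1,620.82 each month, − disbursements):
  Dec: +$1,620.82 → $1,620.82
  Jan: +$1,620.82 − $4,614.60 → -$1,372.96
  Feb: +$1,620.82 − $7,326.12 → -$7,078.26
  Mar: +$1,620.82 → -$5,457.44
  Apr: +$1,620.82 → -$3,836.62
  May: +$1,620.82 → -$2,215.80
  Jun: +$1,620.82 → -$594.98
  Jul: +$1,620.82 − $4,614.60 → -$3,588.76
  Aug: +$1,620.82 → -$1,967.94
  Sep: +$1,620.82 → -$347.12
  Oct: +$1,620.82 → $1,273.70
  Nov: +$1,620.82 − $2,894.52 → $0.00
Lowest trial balance = -$7,078.26 (Feb)
Initial deposit = cushion − low point = $1,620.82 − (-$7,078.26) = $8,699.08

$8,699.08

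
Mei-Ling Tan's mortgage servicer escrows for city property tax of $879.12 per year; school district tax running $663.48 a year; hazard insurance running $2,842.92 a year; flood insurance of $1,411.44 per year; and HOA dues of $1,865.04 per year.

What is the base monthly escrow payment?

$638.50

City property tax — $879.12/yr
School district tax — $663.48/yr
Hazard insurance — $2,842.92/yr
Flood insurance — $1,411.44/yr
HOA dues — $1,865.04/yr
Yearly total = $879.12 + $663.48 + $2,842.92 + $1,411.44 + $1,865.04 = $7,662.00
Monthly escrow = $7,662.00 / 12 = $638.50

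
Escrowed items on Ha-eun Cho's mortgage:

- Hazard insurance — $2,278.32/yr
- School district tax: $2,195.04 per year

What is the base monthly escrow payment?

$372.78

Hazard insurance: $2,278.32 annually
School district tax: $2,195.04 annually
Combined annual = $4,473.36
Per month = $4,473.36 / 12 = $372.78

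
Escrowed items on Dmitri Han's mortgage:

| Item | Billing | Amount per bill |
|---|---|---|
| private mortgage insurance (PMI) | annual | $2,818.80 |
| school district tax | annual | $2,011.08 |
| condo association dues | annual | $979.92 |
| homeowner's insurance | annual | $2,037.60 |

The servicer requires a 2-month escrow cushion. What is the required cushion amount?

Private mortgage insurance (PMI) = $2,818.80 annually
School district tax = $2,011.08 annually
Condo association dues = $979.92 annually
Homeowner's insurance = $2,037.60 annually
Total annual escrow = $7,847.40
Monthly = $7,847.40 / 12 = $653.95
Required cushion = 2 × $653.95 = $1,307.90

$1,307.90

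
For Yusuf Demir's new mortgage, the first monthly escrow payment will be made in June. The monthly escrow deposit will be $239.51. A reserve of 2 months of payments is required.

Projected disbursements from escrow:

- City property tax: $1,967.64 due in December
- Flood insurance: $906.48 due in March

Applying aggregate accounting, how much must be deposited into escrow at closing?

Cushion = 2 × $239.51 = $479.02
Trial balance (start $0, +$239.51 each month, − disbursements):
  Jun: +$239.51 → $239.51
  Jul: +$239.51 → $479.02
  Aug: +$239.51 → $718.53
  Sep: +$239.51 → $958.04
  Oct: +$239.51 → $1,197.55
  Nov: +$239.51 → $1,437.06
  Dec: +$239.51 − $1,967.64 → -$291.07
  Jan: +$239.51 → -$51.56
  Feb: +$239.51 → $187.95
  Mar: +$239.51 − $906.48 → -$479.02
  Apr: +$239.51 → -$239.51
  May: +$239.51 → $0.00
Lowest trial balance = -$479.02 (Mar)
Initial deposit = cushion − low point = $479.02 − (-$479.02) = $958.04

$958.04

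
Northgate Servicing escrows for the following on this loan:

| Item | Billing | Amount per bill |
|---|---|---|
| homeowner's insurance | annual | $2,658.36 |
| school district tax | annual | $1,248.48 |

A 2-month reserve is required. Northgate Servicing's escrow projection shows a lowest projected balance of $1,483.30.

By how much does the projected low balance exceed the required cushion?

$832.16

Homeowner's insurance = $2,658.36 annually
School district tax = $1,248.48 annually
Annual escrow total = $3,906.84
Monthly = $3,906.84 ÷ 12 = $325.57
Required cushion = 2 × $325.57 = $651.14
Excess over cushion: $1,483.30 − $651.14 = $832.16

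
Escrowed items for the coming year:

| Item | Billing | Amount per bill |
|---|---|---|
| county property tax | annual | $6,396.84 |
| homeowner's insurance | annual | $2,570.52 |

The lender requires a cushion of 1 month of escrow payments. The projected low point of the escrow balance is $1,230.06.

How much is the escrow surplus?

$482.78

County property tax = $6,396.84 annually
Homeowner's insurance = $2,570.52 annually
Yearly total = $6,396.84 + $2,570.52 = $8,967.36
Monthly = $8,967.36 / 12 = $747.28
Cushion = 1 × $747.28 = $747.28
Surplus = $1,230.06 − $747.28 = $482.78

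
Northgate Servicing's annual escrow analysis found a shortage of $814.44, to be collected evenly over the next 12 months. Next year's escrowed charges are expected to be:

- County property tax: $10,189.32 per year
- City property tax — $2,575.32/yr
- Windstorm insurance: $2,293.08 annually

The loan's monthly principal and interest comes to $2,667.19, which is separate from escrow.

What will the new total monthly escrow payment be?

County property tax = $10,189.32 per year
City property tax = $2,575.32 per year
Windstorm insurance = $2,293.08 per year
Total annual escrow = $10,189.32 + $2,575.32 + $2,293.08 = $15,057.72
Per month = $15,057.72 / 12 = $1,254.81
Shortage per month = $814.44 ÷ 12 = $67.87
Adjusted monthly = $1,254.81 + $67.87 = $1,322.68

$1,322.68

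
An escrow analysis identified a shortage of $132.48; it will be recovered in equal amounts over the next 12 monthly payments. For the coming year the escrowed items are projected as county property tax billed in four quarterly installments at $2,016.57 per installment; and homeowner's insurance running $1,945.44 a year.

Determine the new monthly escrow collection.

$845.35

County property tax: $2,016.57 × 4 = $8,066.28 annually
Homeowner's insurance: $1,945.44 annually
Combined annual = $8,066.28 + $1,945.44 = $10,011.72
Base monthly escrow = $10,011.72 ÷ 12 = $834.31
Monthly shortage recovery: $132.48 / 12 = $11.04
New monthly escrow = $834.31 + $11.04 = $845.35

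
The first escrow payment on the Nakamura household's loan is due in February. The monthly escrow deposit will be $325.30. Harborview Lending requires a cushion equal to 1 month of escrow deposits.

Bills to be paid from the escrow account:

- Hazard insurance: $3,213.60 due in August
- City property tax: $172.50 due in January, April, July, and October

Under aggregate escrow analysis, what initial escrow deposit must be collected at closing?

Cushion = 1 × $325.30 = $325.30
Trial balance (start $0, +$325.30 each month, − disbursements):
  Feb: +$325.30 → $325.30
  Mar: +$325.30 → $650.60
  Apr: +$325.30 − $172.50 → $803.40
  May: +$325.30 → $1,128.70
  Jun: +$325.30 → $1,454.00
  Jul: +$325.30 − $172.50 → $1,606.80
  Aug: +$325.30 − $3,213.60 → -$1,281.50
  Sep: +$325.30 → -$956.20
  Oct: +$325.30 − $172.50 → -$803.40
  Nov: +$325.30 → -$478.10
  Dec: +$325.30 → -$152.80
  Jan: +$325.30 − $172.50 → $0.00
Lowest trial balance = -$1,281.50 (Aug)
Initial deposit = cushion − low point = $325.30 − (-$1,281.50) = $1,606.80

$1,606.80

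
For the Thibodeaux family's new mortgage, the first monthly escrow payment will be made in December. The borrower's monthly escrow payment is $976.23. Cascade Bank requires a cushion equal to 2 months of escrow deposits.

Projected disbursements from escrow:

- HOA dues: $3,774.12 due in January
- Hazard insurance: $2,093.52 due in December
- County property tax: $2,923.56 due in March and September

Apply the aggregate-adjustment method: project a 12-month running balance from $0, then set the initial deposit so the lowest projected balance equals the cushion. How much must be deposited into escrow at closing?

$6,838.74

Cushion = 2 × $976.23 = $1,952.46
Trial balance (start $0, +$976.23 each month, − disbursements):
  Dec: +$976.23 − $2,093.52 → -$1,117.29
  Jan: +$976.23 − $3,774.12 → -$3,915.18
  Feb: +$976.23 → -$2,938.95
  Mar: +$976.23 − $2,923.56 → -$4,886.28
  Apr: +$976.23 → -$3,910.05
  May: +$976.23 → -$2,933.82
  Jun: +$976.23 → -$1,957.59
  Jul: +$976.23 → -$981.36
  Aug: +$976.23 → -$5.13
  Sep: +$976.23 − $2,923.56 → -$1,952.46
  Oct: +$976.23 → -$976.23
  Nov: +$976.23 → $0.00
Lowest trial balance = -$4,886.28 (Mar)
Initial deposit = cushion − low point = $1,952.46 − (-$4,886.28) = $6,838.74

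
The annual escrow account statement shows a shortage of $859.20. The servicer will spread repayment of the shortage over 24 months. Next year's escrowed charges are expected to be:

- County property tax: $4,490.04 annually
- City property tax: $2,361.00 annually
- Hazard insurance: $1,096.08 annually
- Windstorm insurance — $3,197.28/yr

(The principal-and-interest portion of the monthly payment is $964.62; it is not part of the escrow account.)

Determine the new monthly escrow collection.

$964.50

County property tax — $4,490.04 per year
City property tax — $2,361.00 per year
Hazard insurance — $1,096.08 per year
Windstorm insurance — $3,197.28 per year
Annual escrow total = $4,490.04 + $2,361.00 + $1,096.08 + $3,197.28 = $11,144.40
Per month = $11,144.40 ÷ 12 = $928.70
Monthly shortage recovery: $859.20 ÷ 24 = $35.80
New monthly escrow = $928.70 + $35.80 = $964.50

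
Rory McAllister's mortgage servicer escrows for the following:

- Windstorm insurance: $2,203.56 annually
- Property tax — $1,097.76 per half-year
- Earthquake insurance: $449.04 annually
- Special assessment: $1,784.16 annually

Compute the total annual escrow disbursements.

$6,632.28

Windstorm insurance — $2,203.56 per year
Property tax — $1,097.76 × 2 = $2,195.52 per year
Earthquake insurance — $449.04 per year
Special assessment — $1,784.16 per year
Annual escrow total = $2,203.56 + $2,195.52 + $449.04 + $1,784.16 = $6,632.28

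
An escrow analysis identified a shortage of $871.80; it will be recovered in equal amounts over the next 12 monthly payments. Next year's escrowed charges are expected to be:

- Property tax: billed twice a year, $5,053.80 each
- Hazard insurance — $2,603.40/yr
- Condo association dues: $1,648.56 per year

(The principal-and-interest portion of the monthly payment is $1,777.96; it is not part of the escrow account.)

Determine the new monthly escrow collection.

$1,269.28

Property tax — $5,053.80 × 2 = $10,107.60 annually
Hazard insurance — $2,603.40 annually
Condo association dues — $1,648.56 annually
Total annual escrow = $10,107.60 + $2,603.40 + $1,648.56 = $14,359.56
Per month = $14,359.56 / 12 = $1,196.63
Shortage spread = $871.80 ÷ 12 = $72.65/mo
New monthly escrow = $1,196.63 + $72.65 = $1,269.28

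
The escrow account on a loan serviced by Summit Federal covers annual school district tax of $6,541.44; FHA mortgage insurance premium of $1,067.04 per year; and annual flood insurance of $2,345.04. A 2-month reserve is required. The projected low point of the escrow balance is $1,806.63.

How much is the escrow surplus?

School district tax = $6,541.44 annually
FHA mortgage insurance premium = $1,067.04 annually
Flood insurance = $2,345.04 annually
Combined annual = $6,541.44 + $1,067.04 + $2,345.04 = $9,953.52
Monthly escrow = $9,953.52 ÷ 12 = $829.46
Cushion = 2 × $829.46 = $1,658.92
Excess over cushion: $1,806.63 − $1,658.92 = $147.71

$147.71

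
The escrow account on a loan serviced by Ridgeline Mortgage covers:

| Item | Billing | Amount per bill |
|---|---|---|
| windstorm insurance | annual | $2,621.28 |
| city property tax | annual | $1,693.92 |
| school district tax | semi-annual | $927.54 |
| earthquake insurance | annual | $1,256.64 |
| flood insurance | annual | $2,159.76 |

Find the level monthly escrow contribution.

Windstorm insurance — $2,621.28/yr
City property tax — $1,693.92/yr
School district tax — $927.54 × 2 = $1,855.08/yr
Earthquake insurance — $1,256.64/yr
Flood insurance — $2,159.76/yr
Yearly total = $2,621.28 + $1,693.92 + $1,855.08 + $1,256.64 + $2,159.76 = $9,586.68
Base monthly escrow = $9,586.68 / 12 = $798.89

$798.89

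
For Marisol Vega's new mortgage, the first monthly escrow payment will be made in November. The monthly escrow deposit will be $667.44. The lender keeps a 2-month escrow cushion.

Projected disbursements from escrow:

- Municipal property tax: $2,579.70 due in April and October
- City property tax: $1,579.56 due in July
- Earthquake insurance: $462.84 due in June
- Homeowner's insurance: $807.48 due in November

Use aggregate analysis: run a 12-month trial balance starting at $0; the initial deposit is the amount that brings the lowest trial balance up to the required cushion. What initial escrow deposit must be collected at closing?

$1,474.92

Cushion = 2 × $667.44 = $1,334.88
Trial balance (start $0, +$667.44 each month, − disbursements):
  Nov: +$667.44 − $807.48 → -$140.04
  Dec: +$667.44 → $527.40
  Jan: +$667.44 → $1,194.84
  Feb: +$667.44 → $1,862.28
  Mar: +$667.44 → $2,529.72
  Apr: +$667.44 − $2,579.70 → $617.46
  May: +$667.44 → $1,284.90
  Jun: +$667.44 − $462.84 → $1,489.50
  Jul: +$667.44 − $1,579.56 → $577.38
  Aug: +$667.44 → $1,244.82
  Sep: +$667.44 → $1,912.26
  Oct: +$667.44 − $2,579.70 → $0.00
Lowest trial balance = -$140.04 (Nov)
Initial deposit = cushion − low point = $1,334.88 − (-$140.04) = $1,474.92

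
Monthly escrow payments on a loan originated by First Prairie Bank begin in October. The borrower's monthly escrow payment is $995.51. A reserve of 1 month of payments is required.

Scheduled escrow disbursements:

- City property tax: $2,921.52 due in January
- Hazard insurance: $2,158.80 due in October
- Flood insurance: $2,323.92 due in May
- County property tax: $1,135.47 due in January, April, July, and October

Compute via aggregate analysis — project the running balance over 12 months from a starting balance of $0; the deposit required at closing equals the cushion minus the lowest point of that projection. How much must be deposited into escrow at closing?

$4,364.73

Cushion = 1 × $995.51 = $995.51
Trial balance (start $0, +$995.51 each month, − disbursements):
  Oct: +$995.51 − $3,294.27 → -$2,298.76
  Nov: +$995.51 → -$1,303.25
  Dec: +$995.51 → -$307.74
  Jan: +$995.51 − $4,056.99 → -$3,369.22
  Feb: +$995.51 → -$2,373.71
  Mar: +$995.51 → -$1,378.20
  Apr: +$995.51 − $1,135.47 → -$1,518.16
  May: +$995.51 − $2,323.92 → -$2,846.57
  Jun: +$995.51 → -$1,851.06
  Jul: +$995.51 − $1,135.47 → -$1,991.02
  Aug: +$995.51 → -$995.51
  Sep: +$995.51 → $0.00
Lowest trial balance = -$3,369.22 (Jan)
Initial deposit = cushion − low point = $995.51 − (-$3,369.22) = $4,364.73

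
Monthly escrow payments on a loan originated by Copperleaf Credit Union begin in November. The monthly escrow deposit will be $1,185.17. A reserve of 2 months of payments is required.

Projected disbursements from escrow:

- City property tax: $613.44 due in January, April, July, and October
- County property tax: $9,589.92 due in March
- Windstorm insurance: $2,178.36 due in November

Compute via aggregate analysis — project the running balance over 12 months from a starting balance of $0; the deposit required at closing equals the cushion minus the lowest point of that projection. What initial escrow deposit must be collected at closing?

Cushion = 2 × $1,185.17 = $2,370.34
Trial balance (start $0, +$1,185.17 each month, − disbursements):
  Nov: +$1,185.17 − $2,178.36 → -$993.19
  Dec: +$1,185.17 → $191.98
  Jan: +$1,185.17 − $613.44 → $763.71
  Feb: +$1,185.17 → $1,948.88
  Mar: +$1,185.17 − $9,589.92 → -$6,455.87
  Apr: +$1,185.17 − $613.44 → -$5,884.14
  May: +$1,185.17 → -$4,698.97
  Jun: +$1,185.17 → -$3,513.80
  Jul: +$1,185.17 − $613.44 → -$2,942.07
  Aug: +$1,185.17 → -$1,756.90
  Sep: +$1,185.17 → -$571.73
  Oct: +$1,185.17 − $613.44 → $0.00
Lowest trial balance = -$6,455.87 (Mar)
Initial deposit = cushion − low point = $2,370.34 − (-$6,455.87) = $8,826.21

$8,826.21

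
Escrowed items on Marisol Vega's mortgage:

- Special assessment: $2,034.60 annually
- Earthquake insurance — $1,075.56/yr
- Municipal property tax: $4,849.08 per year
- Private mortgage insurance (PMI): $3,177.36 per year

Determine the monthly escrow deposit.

Special assessment: $2,034.60 annually
Earthquake insurance: $1,075.56 annually
Municipal property tax: $4,849.08 annually
Private mortgage insurance (PMI): $3,177.36 annually
Total annual escrow = $2,034.60 + $1,075.56 + $4,849.08 + $3,177.36 = $11,136.60
Monthly escrow = $11,136.60 / 12 = $928.05

$928.05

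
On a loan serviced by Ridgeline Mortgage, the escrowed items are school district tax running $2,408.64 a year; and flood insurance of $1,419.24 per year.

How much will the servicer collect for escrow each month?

School district tax: $2,408.64 per year
Flood insurance: $1,419.24 per year
Yearly total = $3,827.88
Monthly = $3,827.88 ÷ 12 = $318.99

$318.99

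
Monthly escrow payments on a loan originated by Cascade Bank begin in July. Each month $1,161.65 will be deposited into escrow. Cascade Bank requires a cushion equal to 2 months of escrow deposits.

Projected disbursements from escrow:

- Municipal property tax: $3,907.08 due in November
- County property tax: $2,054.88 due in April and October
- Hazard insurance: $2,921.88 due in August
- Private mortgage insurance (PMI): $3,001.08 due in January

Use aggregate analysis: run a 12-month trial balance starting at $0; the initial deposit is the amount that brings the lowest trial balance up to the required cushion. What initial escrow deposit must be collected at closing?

$6,076.67

Cushion = 2 × $1,161.65 = $2,323.30
Trial balance (start $0, +$1,161.65 each month, − disbursements):
  Jul: +$1,161.65 → $1,161.65
  Aug: +$1,161.65 − $2,921.88 → -$598.58
  Sep: +$1,161.65 → $563.07
  Oct: +$1,161.65 − $2,054.88 → -$330.16
  Nov: +$1,161.65 − $3,907.08 → -$3,075.59
  Dec: +$1,161.65 → -$1,913.94
  Jan: +$1,161.65 − $3,001.08 → -$3,753.37
  Feb: +$1,161.65 → -$2,591.72
  Mar: +$1,161.65 → -$1,430.07
  Apr: +$1,161.65 − $2,054.88 → -$2,323.30
  May: +$1,161.65 → -$1,161.65
  Jun: +$1,161.65 → $0.00
Lowest trial balance = -$3,753.37 (Jan)
Initial deposit = cushion − low point = $2,323.30 − (-$3,753.37) = $6,076.67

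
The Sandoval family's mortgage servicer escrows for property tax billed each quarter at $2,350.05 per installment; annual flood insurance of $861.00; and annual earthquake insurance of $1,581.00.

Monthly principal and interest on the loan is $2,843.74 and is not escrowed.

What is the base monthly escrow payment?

Property tax — $2,350.05 × 4 = $9,400.20/yr
Flood insurance — $861.00/yr
Earthquake insurance — $1,581.00/yr
Total annual escrow = $9,400.20 + $861.00 + $1,581.00 = $11,842.20
Base monthly escrow = $11,842.20 / 12 = $986.85

$986.85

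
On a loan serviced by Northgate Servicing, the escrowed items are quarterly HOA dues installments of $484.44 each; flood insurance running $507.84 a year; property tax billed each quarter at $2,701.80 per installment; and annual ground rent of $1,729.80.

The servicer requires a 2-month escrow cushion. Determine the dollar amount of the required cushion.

$2,497.10

HOA dues: $484.44 × 4 = $1,937.76 annually
Flood insurance: $507.84 annually
Property tax: $2,701.80 × 4 = $10,807.20 annually
Ground rent: $1,729.80 annually
Combined annual = $1,937.76 + $507.84 + $10,807.20 + $1,729.80 = $14,982.60
Per month = $14,982.60 ÷ 12 = $1,248.55
Required cushion = 2 × $1,248.55 = $2,497.10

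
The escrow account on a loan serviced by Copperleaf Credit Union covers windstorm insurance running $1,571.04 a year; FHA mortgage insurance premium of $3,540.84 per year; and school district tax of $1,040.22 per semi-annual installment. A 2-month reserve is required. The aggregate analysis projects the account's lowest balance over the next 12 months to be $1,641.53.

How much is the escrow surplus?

Windstorm insurance = $1,571.04
FHA mortgage insurance premium = $3,540.84
School district tax = $1,040.22 × 2 = $2,080.44
Combined annual = $1,571.04 + $3,540.84 + $2,080.44 = $7,192.32
Base monthly escrow = $7,192.32 ÷ 12 = $599.36
Required reserve = 2 × $599.36 = $1,198.72
Surplus = $1,641.53 − $1,198.72 = $442.81

$442.81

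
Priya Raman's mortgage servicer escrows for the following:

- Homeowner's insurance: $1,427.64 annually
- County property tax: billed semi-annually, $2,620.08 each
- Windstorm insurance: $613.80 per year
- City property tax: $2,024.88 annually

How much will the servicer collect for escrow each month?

$775.54

Homeowner's insurance = $1,427.64 per year
County property tax = $2,620.08 × 2 = $5,240.16 per year
Windstorm insurance = $613.80 per year
City property tax = $2,024.88 per year
Yearly total = $9,306.48
Monthly = $9,306.48 ÷ 12 = $775.54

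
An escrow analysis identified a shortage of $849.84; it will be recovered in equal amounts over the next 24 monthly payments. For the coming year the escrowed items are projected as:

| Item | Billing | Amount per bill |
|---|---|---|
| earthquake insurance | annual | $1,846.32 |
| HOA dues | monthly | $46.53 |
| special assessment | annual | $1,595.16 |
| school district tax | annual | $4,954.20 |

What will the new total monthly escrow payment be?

$781.58

Earthquake insurance = $1,846.32 per year
HOA dues = $46.53 × 12 = $558.36 per year
Special assessment = $1,595.16 per year
School district tax = $4,954.20 per year
Combined annual = $8,954.04
Monthly escrow = $8,954.04 / 12 = $746.17
Shortage per month = $849.84 ÷ 24 = $35.41
Adjusted monthly = $746.17 + $35.41 = $781.58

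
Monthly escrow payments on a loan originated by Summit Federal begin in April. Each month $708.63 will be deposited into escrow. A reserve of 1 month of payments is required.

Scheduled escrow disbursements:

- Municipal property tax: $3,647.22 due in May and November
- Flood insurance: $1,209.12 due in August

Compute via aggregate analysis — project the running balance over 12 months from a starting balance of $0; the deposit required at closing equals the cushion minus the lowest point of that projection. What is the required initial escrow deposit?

$3,543.15

Cushion = 1 × $708.63 = $708.63
Trial balance (start $0, +$708.63 each month, − disbursements):
  Apr: +$708.63 → $708.63
  May: +$708.63 − $3,647.22 → -$2,229.96
  Jun: +$708.63 → -$1,521.33
  Jul: +$708.63 → -$812.70
  Aug: +$708.63 − $1,209.12 → -$1,313.19
  Sep: +$708.63 → -$604.56
  Oct: +$708.63 → $104.07
  Nov: +$708.63 − $3,647.22 → -$2,834.52
  Dec: +$708.63 → -$2,125.89
  Jan: +$708.63 → -$1,417.26
  Feb: +$708.63 → -$708.63
  Mar: +$708.63 → $0.00
Lowest trial balance = -$2,834.52 (Nov)
Initial deposit = cushion − low point = $708.63 − (-$2,834.52) = $3,543.15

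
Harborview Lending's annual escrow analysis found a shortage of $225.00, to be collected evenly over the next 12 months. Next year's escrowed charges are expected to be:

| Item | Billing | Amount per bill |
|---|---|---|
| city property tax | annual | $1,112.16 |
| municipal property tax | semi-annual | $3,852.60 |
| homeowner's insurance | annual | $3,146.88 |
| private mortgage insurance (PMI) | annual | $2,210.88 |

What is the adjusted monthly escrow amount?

$1,200.01

City property tax = $1,112.16/yr
Municipal property tax = $3,852.60 × 2 = $7,705.20/yr
Homeowner's insurance = $3,146.88/yr
Private mortgage insurance (PMI) = $2,210.88/yr
Total per year = $14,175.12
Monthly = $14,175.12 / 12 = $1,181.26
Shortage per month = $225.00 ÷ 12 = $18.75
Adjusted monthly = $1,181.26 + $18.75 = $1,200.01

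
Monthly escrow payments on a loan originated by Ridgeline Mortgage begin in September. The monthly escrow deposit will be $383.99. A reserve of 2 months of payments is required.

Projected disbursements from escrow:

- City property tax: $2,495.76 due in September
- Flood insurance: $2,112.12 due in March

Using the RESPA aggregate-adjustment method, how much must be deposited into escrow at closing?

$2,879.75

Cushion = 2 × $383.99 = $767.98
Trial balance (start $0, +$383.99 each month, − disbursements):
  Sep: +$383.99 − $2,495.76 → -$2,111.77
  Oct: +$383.99 → -$1,727.78
  Nov: +$383.99 → -$1,343.79
  Dec: +$383.99 → -$959.80
  Jan: +$383.99 → -$575.81
  Feb: +$383.99 → -$191.82
  Mar: +$383.99 − $2,112.12 → -$1,919.95
  Apr: +$383.99 → -$1,535.96
  May: +$383.99 → -$1,151.97
  Jun: +$383.99 → -$767.98
  Jul: +$383.99 → -$383.99
  Aug: +$383.99 → $0.00
Lowest trial balance = -$2,111.77 (Sep)
Initial deposit = cushion − low point = $767.98 − (-$2,111.77) = $2,879.75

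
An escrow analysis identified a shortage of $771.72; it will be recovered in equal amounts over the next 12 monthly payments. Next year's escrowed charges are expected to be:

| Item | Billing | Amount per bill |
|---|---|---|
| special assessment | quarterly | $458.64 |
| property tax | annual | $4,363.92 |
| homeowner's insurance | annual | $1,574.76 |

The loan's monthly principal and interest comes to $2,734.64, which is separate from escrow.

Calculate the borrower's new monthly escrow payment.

Special assessment — $458.64 × 4 = $1,834.56
Property tax — $4,363.92
Homeowner's insurance — $1,574.76
Total per year = $7,773.24
Base monthly escrow = $7,773.24 ÷ 12 = $647.77
Shortage per month = $771.72 ÷ 12 = $64.31
Adjusted monthly = $647.77 + $64.31 = $712.08

$712.08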